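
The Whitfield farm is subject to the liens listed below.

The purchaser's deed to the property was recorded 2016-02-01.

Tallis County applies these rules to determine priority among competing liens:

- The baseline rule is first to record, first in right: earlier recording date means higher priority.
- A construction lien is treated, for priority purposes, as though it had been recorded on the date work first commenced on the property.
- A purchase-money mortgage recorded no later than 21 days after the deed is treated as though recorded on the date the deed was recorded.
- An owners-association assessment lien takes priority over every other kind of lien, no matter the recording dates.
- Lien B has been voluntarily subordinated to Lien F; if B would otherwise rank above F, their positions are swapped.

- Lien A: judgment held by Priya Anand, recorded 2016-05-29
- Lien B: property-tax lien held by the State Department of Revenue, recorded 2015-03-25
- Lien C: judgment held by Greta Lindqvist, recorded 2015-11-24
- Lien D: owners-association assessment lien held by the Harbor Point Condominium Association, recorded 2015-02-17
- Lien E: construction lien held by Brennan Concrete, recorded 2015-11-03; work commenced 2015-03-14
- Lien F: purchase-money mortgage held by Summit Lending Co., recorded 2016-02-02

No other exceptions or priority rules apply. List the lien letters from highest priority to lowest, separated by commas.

D, E, F, C, B, A

First, effective dates: E's effective date is 2015-03-14, when work began; F was recorded within the 21-day window, so its effective date is the deed date 2016-02-01.
D is an owners-association assessment lien, so it outranks all other liens regardless of date.
Among the remaining liens, by effective date: E (2015-03-14), B (2015-03-25), C (2015-11-24), F (2016-02-01), A (2016-05-29).
Because B would otherwise rank above F, the subordination swaps them.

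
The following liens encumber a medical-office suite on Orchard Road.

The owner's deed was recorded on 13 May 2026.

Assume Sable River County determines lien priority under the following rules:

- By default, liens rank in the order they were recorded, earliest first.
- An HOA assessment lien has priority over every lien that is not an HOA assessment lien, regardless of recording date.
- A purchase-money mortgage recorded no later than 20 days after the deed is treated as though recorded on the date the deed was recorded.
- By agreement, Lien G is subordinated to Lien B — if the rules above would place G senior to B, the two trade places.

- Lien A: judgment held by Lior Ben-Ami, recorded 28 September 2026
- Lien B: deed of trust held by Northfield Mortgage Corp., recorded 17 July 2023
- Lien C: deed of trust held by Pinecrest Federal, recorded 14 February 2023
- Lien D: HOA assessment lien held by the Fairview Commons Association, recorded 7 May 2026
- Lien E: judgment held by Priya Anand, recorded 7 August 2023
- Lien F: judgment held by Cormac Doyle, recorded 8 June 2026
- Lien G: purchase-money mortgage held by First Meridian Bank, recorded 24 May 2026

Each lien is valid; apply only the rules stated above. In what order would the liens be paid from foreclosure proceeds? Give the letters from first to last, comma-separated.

D, C, B, E, G, F, A

Adjusting effective dates: G relates back to the deed date 13 May 2026.
D, as an HOA assessment lien, has superpriority and ranks first.
Among the remaining liens, by effective date: C (14 February 2023), B (17 July 2023), E (7 August 2023), G (13 May 2026), F (8 June 2026), A (28 September 2026).
G is already junior to B, so the subordination agreement changes nothing.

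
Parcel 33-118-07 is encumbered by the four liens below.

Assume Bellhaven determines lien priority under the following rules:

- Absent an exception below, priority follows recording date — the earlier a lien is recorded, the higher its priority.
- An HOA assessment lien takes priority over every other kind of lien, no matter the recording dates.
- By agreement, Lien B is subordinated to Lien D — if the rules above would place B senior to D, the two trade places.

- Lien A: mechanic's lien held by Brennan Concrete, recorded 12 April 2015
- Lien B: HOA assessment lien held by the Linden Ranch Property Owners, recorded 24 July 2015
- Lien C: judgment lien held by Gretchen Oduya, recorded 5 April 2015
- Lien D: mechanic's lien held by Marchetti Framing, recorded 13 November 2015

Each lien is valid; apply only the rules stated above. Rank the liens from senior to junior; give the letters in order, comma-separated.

D, C, A, B

B, as an HOA assessment lien, has superpriority and ranks first.
Among the remaining liens, by effective date: C (5 April 2015), A (12 April 2015), D (13 November 2015).
B would otherwise be senior to D, so under the subordination agreement B and D exchange positions.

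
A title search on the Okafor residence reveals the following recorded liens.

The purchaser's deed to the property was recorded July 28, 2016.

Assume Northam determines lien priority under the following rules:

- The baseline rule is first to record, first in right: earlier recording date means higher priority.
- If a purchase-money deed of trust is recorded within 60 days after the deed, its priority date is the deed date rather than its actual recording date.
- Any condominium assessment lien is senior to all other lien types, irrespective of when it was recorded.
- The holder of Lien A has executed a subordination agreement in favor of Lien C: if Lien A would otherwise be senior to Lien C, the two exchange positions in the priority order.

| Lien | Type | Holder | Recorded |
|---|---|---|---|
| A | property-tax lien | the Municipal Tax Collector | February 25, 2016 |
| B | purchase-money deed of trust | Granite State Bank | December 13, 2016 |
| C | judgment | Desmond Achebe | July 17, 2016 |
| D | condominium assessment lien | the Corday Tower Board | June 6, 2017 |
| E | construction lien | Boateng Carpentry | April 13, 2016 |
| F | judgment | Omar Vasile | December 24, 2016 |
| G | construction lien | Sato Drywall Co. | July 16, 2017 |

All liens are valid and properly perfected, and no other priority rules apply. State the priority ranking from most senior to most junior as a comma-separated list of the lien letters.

D, C, E, A, B, F, G

First, effective dates: B was recorded 138 days after the deed, outside the 60-day window, so it keeps its recording date.
D, as a condominium assessment lien, has superpriority and ranks first.
Among the remaining liens, by effective date: A (February 25, 2016), E (April 13, 2016), C (July 17, 2016), B (December 13, 2016), F (December 24, 2016), G (July 16, 2017).
A is senior to C before the subordination, so the two trade places.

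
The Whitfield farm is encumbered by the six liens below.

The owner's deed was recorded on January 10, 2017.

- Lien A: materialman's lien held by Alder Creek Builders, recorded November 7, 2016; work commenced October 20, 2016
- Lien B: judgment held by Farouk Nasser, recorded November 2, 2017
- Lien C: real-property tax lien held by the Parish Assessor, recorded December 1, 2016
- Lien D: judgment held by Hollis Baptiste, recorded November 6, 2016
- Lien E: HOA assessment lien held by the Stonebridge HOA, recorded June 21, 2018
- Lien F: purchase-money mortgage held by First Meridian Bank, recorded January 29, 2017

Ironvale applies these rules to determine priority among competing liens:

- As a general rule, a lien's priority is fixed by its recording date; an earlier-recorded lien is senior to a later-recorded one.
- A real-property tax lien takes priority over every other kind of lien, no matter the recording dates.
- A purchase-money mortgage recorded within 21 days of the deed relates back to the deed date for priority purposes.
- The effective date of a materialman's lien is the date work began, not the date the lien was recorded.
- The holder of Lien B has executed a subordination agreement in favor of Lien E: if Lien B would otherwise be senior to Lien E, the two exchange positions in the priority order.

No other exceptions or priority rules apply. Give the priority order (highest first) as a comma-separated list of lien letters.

Adjusting effective dates: A is treated as recorded October 20, 2016, the work-commencement date; F relates back to the deed date January 10, 2017.
C, as a real-property tax lien, has superpriority and ranks first.
Ordering the rest by effective date: A (October 20, 2016), D (November 6, 2016), F (January 10, 2017), B (November 2, 2017), E (June 21, 2018).
B would otherwise be senior to E, so under the subordination agreement B and E exchange positions.

C, A, D, F, E, B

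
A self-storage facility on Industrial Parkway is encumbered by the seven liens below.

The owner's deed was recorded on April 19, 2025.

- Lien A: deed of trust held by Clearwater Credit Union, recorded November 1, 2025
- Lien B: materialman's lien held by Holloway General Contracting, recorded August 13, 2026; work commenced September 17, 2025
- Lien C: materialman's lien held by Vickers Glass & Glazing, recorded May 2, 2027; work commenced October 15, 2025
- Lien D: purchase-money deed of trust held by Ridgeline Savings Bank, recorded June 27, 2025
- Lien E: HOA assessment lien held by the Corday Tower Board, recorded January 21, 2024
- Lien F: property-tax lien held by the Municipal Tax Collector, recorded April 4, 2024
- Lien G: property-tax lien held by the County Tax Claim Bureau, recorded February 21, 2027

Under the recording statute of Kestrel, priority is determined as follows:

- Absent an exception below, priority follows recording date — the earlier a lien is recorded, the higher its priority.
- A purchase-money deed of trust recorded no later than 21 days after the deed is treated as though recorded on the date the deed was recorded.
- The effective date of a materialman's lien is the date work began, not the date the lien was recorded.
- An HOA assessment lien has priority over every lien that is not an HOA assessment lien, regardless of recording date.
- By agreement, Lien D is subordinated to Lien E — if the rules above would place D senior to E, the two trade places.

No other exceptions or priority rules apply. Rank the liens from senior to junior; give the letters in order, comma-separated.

E, F, D, B, C, A, G

Adjusting effective dates: B's effective date is September 17, 2025, when work began; C is treated as recorded October 15, 2025, the work-commencement date; D was recorded 69 days after the deed, outside the 21-day window, so it keeps its recording date.
E is an HOA assessment lien, so it outranks all other liens regardless of date.
The other liens, earliest effective date first: F (April 4, 2024), D (June 27, 2025), B (September 17, 2025), C (October 15, 2025), A (November 1, 2025), G (February 21, 2027).
D is already junior to E, so the subordination agreement changes nothing.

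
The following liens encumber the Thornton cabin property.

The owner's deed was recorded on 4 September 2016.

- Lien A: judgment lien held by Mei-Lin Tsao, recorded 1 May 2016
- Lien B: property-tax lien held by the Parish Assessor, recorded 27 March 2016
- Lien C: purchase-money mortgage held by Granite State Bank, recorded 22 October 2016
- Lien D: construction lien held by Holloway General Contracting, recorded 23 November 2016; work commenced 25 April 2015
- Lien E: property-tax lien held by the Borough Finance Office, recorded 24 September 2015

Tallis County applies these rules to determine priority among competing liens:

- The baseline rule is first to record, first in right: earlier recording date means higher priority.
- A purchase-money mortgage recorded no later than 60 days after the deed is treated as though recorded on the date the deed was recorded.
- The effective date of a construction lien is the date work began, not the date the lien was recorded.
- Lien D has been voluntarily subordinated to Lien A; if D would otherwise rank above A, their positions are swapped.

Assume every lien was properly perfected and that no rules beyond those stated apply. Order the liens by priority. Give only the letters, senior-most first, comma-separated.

A, E, B, D, C

First, effective dates: C was recorded within the 60-day window, so its effective date is the deed date 4 September 2016; D relates back to 25 April 2015 (work commenced).
By effective date: D (25 April 2015), E (24 September 2015), B (27 March 2016), A (1 May 2016), C (4 September 2016).
Because D would otherwise rank above A, the subordination swaps them.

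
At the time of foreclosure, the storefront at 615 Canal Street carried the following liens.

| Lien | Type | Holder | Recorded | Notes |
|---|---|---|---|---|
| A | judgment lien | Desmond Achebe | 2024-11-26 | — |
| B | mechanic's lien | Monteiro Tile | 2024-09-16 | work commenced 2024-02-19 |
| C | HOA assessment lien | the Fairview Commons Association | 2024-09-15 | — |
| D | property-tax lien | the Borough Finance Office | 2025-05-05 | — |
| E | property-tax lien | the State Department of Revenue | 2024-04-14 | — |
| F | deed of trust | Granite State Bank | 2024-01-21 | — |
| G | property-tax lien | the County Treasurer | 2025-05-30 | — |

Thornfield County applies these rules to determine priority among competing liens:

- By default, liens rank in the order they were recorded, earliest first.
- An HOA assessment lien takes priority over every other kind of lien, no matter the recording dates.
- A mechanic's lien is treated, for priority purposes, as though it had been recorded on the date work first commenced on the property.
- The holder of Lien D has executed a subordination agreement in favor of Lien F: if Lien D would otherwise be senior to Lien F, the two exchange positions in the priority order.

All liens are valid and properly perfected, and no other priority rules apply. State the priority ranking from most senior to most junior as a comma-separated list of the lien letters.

C, F, B, E, A, D, G

Effective dates: B is treated as recorded 2024-02-19, the work-commencement date.
C is an HOA assessment lien and takes priority over every other lien.
The other liens, earliest effective date first: F (2024-01-21), B (2024-02-19), E (2024-04-14), A (2024-11-26), D (2025-05-05), G (2025-05-30).
Since D is not senior to F, the subordination leaves the order unchanged.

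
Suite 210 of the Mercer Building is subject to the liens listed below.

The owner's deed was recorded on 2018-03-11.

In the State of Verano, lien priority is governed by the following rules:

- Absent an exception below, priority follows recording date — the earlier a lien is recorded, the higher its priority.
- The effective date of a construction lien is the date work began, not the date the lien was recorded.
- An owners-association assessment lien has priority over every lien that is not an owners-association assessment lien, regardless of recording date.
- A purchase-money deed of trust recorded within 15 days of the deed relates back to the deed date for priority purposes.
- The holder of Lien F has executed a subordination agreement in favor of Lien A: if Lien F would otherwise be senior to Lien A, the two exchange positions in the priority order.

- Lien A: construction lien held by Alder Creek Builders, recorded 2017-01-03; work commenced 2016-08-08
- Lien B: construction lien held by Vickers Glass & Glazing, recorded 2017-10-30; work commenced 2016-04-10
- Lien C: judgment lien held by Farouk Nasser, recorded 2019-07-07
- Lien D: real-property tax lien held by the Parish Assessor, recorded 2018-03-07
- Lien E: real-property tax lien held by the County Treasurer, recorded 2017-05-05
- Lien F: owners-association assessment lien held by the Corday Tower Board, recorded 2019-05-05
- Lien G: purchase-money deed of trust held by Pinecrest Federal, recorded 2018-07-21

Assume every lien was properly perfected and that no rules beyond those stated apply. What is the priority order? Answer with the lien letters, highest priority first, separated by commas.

Adjusting effective dates: A's effective date is 2016-08-08, when work began; B is treated as recorded 2016-04-10, the work-commencement date; G missed the 15-day window (132 days after the deed), so its recording date stands.
F, as an owners-association assessment lien, has superpriority and ranks first.
The other liens, earliest effective date first: B (2016-04-10), A (2016-08-08), E (2017-05-05), D (2018-03-07), G (2018-07-21), C (2019-07-07).
F is senior to A before the subordination, so the two trade places.

A, B, F, E, D, G, C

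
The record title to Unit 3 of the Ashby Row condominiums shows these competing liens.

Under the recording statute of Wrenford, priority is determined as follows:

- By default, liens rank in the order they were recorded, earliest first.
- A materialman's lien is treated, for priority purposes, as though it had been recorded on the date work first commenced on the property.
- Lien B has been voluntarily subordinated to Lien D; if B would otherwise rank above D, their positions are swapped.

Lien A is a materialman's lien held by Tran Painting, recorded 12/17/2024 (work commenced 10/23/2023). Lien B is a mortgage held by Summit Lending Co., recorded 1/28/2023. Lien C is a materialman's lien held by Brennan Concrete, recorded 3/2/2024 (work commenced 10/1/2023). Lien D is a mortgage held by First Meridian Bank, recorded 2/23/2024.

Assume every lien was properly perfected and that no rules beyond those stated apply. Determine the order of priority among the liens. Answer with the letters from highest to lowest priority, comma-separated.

D, C, A, B

First, effective dates: A is treated as recorded 10/23/2023, the work-commencement date; C relates back to 10/1/2023 (work commenced).
Sorted by effective date: B (1/28/2023), C (10/1/2023), A (10/23/2023), D (2/23/2024).
Because B would otherwise rank above D, the subordination swaps them.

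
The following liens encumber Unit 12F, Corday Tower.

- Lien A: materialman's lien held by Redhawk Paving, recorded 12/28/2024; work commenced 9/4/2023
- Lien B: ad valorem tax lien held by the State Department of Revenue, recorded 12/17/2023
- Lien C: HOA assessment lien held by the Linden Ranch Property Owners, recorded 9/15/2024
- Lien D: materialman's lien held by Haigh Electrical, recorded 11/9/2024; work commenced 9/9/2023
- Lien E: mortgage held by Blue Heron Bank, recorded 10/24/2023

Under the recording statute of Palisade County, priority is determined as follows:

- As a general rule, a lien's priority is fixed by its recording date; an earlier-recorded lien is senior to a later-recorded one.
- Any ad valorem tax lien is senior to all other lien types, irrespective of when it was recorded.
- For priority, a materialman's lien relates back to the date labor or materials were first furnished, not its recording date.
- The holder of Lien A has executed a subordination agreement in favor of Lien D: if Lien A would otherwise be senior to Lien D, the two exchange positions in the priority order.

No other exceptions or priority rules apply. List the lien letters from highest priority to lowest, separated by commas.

B, D, A, E, C

Effective dates: A relates back to 9/4/2023 (work commenced); D's effective date is 9/9/2023, when work began.
B is an ad valorem tax lien and takes priority over every other lien.
The other liens, earliest effective date first: A (9/4/2023), D (9/9/2023), E (10/24/2023), C (9/15/2024).
A is senior to D before the subordination, so the two trade places.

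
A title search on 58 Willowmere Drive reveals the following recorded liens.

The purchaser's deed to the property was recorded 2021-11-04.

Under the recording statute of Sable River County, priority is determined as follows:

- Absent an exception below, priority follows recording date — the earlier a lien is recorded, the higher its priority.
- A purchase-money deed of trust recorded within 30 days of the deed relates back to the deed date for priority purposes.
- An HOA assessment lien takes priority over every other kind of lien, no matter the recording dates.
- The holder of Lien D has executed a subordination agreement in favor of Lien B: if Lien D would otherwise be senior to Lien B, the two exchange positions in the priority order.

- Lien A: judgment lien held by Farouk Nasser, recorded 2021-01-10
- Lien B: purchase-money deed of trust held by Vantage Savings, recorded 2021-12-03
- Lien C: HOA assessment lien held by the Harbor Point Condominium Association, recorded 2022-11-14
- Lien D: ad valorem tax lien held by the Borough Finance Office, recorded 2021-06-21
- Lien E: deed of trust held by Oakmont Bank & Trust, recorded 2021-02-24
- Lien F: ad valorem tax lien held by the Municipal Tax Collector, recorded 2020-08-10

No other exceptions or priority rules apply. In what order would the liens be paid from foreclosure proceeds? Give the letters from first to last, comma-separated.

C, F, A, E, B, D

Effective dates after the stated exceptions: B relates back to the deed date 2021-11-04.
C is an HOA assessment lien and takes priority over every other lien.
The other liens, earliest effective date first: F (2020-08-10), A (2021-01-10), E (2021-02-24), D (2021-06-21), B (2021-11-04).
Because D would otherwise rank above B, the subordination swaps them.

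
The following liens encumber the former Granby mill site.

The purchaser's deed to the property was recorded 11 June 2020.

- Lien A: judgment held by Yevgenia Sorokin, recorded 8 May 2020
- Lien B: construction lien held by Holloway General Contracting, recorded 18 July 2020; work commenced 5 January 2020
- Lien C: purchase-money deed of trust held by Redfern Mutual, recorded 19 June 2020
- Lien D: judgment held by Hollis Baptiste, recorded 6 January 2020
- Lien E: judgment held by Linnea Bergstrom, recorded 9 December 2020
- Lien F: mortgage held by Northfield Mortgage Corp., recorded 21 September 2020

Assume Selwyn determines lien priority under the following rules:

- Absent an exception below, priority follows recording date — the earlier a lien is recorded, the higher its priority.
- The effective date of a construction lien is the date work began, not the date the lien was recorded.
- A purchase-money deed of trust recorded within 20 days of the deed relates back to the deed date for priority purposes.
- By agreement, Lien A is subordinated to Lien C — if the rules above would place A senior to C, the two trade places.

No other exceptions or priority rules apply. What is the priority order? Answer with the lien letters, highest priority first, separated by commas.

B, D, C, A, F, E

First, effective dates: B is treated as recorded 5 January 2020, the work-commencement date; C was recorded within the 20-day window, so its effective date is the deed date 11 June 2020.
Sorted by effective date: B (5 January 2020), D (6 January 2020), A (8 May 2020), C (11 June 2020), F (21 September 2020), E (9 December 2020).
Because A would otherwise rank above C, the subordination swaps them.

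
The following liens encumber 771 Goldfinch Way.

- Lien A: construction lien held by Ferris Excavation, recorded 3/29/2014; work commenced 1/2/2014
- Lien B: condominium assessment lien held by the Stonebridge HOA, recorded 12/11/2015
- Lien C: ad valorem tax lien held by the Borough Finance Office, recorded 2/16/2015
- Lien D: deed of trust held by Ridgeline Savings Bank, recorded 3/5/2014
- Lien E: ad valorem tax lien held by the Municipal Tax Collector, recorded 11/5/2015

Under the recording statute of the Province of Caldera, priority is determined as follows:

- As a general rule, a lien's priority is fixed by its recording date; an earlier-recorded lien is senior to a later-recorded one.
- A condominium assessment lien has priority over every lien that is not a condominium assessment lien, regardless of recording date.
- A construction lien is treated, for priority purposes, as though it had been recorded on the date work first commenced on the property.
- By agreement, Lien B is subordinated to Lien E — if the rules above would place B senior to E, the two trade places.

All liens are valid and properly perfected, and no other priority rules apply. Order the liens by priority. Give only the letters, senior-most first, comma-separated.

Effective dates: A relates back to 1/2/2014 (work commenced).
As a condominium assessment lien, B is senior to every other lien.
Ordering the rest by effective date: A (1/2/2014), D (3/5/2014), C (2/16/2015), E (11/5/2015).
The subordination applies — B was senior to E — so B and E swap.

E, A, D, C, B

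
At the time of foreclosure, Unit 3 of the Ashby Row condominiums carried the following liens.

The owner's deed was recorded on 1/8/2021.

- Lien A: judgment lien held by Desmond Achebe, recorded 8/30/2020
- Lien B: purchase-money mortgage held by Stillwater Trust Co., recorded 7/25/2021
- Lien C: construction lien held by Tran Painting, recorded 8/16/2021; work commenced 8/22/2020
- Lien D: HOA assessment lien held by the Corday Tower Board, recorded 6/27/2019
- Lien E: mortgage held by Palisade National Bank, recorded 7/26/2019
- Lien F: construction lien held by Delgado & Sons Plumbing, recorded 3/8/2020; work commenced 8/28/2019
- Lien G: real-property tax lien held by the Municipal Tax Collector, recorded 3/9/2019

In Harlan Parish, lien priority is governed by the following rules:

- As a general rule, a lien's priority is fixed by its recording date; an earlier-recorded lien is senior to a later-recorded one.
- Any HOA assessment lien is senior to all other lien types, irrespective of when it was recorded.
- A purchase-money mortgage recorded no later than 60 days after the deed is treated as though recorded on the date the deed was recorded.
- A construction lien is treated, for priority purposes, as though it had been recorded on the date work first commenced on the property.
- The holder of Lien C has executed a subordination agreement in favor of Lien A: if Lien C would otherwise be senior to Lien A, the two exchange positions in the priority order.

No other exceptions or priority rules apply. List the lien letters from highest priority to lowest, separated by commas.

First, effective dates: B missed the 60-day window (198 days after the deed), so its recording date stands; C is treated as recorded 8/22/2020, the work-commencement date; F is treated as recorded 8/28/2019, the work-commencement date.
D, as an HOA assessment lien, has superpriority and ranks first.
Ordering the rest by effective date: G (3/9/2019), E (7/26/2019), F (8/28/2019), C (8/22/2020), A (8/30/2020), B (7/25/2021).
C would otherwise be senior to A, so under the subordination agreement C and A exchange positions.

D, G, E, F, A, C, B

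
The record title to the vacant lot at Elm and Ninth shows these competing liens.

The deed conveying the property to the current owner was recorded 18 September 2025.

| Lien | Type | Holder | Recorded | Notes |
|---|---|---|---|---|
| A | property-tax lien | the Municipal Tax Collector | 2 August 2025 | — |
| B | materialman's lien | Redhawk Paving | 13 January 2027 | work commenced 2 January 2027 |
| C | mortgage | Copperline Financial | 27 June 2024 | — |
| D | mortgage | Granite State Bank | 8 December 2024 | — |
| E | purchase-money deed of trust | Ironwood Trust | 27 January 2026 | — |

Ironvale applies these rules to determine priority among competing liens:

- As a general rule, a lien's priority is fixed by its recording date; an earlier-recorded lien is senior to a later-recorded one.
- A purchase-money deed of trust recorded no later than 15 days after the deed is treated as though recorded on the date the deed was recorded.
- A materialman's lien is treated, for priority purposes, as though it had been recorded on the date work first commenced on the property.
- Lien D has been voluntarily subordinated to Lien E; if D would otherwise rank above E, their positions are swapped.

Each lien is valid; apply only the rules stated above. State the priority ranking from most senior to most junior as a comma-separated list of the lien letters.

C, E, A, D, B

Effective dates after the stated exceptions: B's effective date is 2 January 2027, when work began; E missed the 15-day window (131 days after the deed), so its recording date stands.
Sorted by effective date: C (27 June 2024), D (8 December 2024), A (2 August 2025), E (27 January 2026), B (2 January 2027).
D is senior to E before the subordination, so the two trade places.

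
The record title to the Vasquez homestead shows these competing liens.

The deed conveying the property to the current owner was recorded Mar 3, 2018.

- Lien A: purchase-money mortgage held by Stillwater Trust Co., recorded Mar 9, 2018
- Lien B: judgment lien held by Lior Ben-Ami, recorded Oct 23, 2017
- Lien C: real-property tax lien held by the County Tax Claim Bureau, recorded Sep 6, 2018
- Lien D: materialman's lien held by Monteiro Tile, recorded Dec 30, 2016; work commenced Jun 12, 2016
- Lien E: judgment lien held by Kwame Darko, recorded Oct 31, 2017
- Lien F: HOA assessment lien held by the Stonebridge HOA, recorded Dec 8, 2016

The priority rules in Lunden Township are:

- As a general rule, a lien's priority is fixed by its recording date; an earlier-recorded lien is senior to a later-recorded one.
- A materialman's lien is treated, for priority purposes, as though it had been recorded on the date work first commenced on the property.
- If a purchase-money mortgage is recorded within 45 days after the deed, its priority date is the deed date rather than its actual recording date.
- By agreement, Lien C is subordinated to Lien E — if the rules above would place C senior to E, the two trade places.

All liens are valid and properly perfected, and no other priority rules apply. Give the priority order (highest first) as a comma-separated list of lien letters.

D, F, B, E, A, C

Adjusting effective dates: A was recorded within the 45-day window, so its effective date is the deed date Mar 3, 2018; D is treated as recorded Jun 12, 2016, the work-commencement date.
By effective date, earliest first: D (Jun 12, 2016), F (Dec 8, 2016), B (Oct 23, 2017), E (Oct 31, 2017), A (Mar 3, 2018), C (Sep 6, 2018).
C already ranks below E; the subordination has no effect.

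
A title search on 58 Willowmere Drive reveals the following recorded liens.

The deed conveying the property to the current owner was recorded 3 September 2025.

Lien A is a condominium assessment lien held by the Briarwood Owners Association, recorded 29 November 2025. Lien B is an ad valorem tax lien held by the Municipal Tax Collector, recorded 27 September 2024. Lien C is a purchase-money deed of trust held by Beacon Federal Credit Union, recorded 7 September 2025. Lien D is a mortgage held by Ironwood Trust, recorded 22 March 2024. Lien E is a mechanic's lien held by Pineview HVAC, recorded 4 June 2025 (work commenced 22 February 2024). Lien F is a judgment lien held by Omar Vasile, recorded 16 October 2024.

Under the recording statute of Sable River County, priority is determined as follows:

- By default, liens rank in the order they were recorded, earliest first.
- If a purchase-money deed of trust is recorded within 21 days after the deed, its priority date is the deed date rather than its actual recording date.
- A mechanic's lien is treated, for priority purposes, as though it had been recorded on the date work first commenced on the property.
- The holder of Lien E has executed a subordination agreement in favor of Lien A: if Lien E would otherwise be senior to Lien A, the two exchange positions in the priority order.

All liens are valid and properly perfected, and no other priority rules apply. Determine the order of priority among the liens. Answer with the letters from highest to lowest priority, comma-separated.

A, D, B, F, C, E

Effective dates: C relates back to the deed date 3 September 2025; E relates back to 22 February 2024 (work commenced).
Ordering by effective date: E (22 February 2024), D (22 March 2024), B (27 September 2024), F (16 October 2024), C (3 September 2025), A (29 November 2025).
The subordination applies — E was senior to A — so E and A swap.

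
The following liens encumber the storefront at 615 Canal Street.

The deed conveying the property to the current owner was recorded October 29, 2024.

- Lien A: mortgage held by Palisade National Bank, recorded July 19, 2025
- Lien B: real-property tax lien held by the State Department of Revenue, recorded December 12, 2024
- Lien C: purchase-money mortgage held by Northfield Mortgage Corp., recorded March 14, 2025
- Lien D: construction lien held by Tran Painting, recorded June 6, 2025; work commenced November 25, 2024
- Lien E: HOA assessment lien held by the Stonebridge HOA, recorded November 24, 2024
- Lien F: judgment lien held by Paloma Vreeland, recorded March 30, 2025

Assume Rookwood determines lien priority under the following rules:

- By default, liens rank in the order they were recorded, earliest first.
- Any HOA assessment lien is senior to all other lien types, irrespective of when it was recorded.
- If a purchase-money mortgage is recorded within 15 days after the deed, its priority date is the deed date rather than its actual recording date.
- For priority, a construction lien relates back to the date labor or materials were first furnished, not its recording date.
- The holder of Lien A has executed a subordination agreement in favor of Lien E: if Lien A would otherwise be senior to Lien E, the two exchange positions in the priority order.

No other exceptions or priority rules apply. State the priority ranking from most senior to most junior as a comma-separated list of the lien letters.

Effective dates: C was recorded 136 days after the deed, outside the 15-day window, so it keeps its recording date; D relates back to November 25, 2024 (work commenced).
E is an HOA assessment lien, so it outranks all other liens regardless of date.
Ordering the rest by effective date: D (November 25, 2024), B (December 12, 2024), C (March 14, 2025), F (March 30, 2025), A (July 19, 2025).
A already ranks below E; the subordination has no effect.

E, D, B, C, F, A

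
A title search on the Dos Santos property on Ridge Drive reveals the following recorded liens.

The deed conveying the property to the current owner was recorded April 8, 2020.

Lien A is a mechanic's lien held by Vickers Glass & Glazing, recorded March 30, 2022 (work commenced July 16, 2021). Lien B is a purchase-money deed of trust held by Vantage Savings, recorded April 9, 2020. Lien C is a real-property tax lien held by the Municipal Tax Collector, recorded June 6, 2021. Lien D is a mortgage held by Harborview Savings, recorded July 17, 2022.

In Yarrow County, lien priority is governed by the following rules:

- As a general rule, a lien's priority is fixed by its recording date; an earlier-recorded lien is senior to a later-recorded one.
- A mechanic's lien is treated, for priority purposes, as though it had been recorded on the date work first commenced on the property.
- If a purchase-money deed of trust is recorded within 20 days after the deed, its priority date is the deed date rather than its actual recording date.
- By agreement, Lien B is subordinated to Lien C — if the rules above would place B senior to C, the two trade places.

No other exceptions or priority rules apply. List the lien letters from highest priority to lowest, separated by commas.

C, B, A, D

Effective dates: A is treated as recorded July 16, 2021, the work-commencement date; B was recorded within the 20-day window, so its effective date is the deed date April 8, 2020.
Ordering by effective date: B (April 8, 2020), C (June 6, 2021), A (July 16, 2021), D (July 17, 2022).
B is senior to C before the subordination, so the two trade places.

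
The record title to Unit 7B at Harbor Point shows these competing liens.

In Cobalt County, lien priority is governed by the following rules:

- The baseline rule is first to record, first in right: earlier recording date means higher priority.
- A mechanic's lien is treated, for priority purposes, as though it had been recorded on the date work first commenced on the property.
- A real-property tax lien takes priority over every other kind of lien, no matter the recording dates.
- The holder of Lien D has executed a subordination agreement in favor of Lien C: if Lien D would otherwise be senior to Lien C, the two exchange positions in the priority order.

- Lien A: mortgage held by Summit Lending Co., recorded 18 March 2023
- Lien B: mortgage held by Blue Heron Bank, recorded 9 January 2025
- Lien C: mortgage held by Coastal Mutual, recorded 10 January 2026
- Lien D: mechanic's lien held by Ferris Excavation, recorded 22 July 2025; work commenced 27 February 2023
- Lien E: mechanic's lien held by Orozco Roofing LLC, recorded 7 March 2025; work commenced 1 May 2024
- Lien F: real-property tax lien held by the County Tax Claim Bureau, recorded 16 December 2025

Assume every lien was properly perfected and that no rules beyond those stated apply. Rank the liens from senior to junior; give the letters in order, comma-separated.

Effective dates: D's effective date is 27 February 2023, when work began; E is treated as recorded 1 May 2024, the work-commencement date.
F, as a real-property tax lien, has superpriority and ranks first.
Remaining liens by effective date: D (27 February 2023), A (18 March 2023), E (1 May 2024), B (9 January 2025), C (10 January 2026).
D is senior to C before the subordination, so the two trade places.

F, C, A, E, B, D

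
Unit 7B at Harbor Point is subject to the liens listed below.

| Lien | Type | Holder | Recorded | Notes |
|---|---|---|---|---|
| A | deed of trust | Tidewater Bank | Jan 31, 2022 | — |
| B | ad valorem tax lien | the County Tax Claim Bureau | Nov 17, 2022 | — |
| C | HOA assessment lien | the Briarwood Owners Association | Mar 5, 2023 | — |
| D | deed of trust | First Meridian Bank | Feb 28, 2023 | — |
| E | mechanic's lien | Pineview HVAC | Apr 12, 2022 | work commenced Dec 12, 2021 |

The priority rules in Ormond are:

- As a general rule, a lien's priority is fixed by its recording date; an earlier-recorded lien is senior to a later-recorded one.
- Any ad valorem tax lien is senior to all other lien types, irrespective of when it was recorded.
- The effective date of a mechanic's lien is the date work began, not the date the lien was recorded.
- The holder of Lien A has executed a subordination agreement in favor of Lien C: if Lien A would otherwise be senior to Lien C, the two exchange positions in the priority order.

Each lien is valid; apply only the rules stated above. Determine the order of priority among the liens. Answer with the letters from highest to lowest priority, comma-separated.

B, E, C, D, A

Effective dates: E is treated as recorded Dec 12, 2021, the work-commencement date.
As an ad valorem tax lien, B is senior to every other lien.
The other liens, earliest effective date first: E (Dec 12, 2021), A (Jan 31, 2022), D (Feb 28, 2023), C (Mar 5, 2023).
A is senior to C before the subordination, so the two trade places.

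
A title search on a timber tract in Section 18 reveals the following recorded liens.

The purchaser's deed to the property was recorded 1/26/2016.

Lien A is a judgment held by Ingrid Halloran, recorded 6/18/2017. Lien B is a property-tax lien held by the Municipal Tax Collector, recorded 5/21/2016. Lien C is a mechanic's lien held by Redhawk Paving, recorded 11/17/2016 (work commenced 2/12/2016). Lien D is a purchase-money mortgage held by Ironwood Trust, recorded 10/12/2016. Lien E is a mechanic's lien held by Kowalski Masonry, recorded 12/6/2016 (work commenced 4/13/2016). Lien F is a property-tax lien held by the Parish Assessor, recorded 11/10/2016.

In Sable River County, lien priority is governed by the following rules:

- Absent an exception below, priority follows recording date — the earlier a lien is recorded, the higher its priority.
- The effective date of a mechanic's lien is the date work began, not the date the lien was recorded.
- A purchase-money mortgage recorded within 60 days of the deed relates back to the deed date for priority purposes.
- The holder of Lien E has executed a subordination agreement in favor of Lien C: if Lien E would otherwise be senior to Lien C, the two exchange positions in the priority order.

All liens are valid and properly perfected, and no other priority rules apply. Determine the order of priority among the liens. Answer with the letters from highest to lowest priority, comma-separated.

First, effective dates: C is treated as recorded 2/12/2016, the work-commencement date; D missed the 60-day window (260 days after the deed), so its recording date stands; E relates back to 4/13/2016 (work commenced).
Ordering by effective date: C (2/12/2016), E (4/13/2016), B (5/21/2016), D (10/12/2016), F (11/10/2016), A (6/18/2017).
E is already junior to C, so the subordination agreement changes nothing.

C, E, B, D, F, A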